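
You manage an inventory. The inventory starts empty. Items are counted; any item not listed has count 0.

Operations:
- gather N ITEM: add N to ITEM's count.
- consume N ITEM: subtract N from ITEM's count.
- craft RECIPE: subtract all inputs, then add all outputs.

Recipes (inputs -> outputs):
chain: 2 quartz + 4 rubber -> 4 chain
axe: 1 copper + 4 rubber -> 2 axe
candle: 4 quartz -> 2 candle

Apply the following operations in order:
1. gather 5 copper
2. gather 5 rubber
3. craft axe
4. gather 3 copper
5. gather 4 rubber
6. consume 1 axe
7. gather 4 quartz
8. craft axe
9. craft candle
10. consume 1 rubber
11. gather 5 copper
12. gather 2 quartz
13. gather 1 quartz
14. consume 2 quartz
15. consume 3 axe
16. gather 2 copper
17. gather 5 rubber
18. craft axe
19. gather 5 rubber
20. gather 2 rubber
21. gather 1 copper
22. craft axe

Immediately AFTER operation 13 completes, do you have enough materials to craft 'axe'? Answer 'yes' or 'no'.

Answer: no

Derivation:
After 1 (gather 5 copper): copper=5
After 2 (gather 5 rubber): copper=5 rubber=5
After 3 (craft axe): axe=2 copper=4 rubber=1
After 4 (gather 3 copper): axe=2 copper=7 rubber=1
After 5 (gather 4 rubber): axe=2 copper=7 rubber=5
After 6 (consume 1 axe): axe=1 copper=7 rubber=5
After 7 (gather 4 quartz): axe=1 copper=7 quartz=4 rubber=5
After 8 (craft axe): axe=3 copper=6 quartz=4 rubber=1
After 9 (craft candle): axe=3 candle=2 copper=6 rubber=1
After 10 (consume 1 rubber): axe=3 candle=2 copper=6
After 11 (gather 5 copper): axe=3 candle=2 copper=11
After 12 (gather 2 quartz): axe=3 candle=2 copper=11 quartz=2
After 13 (gather 1 quartz): axe=3 candle=2 copper=11 quartz=3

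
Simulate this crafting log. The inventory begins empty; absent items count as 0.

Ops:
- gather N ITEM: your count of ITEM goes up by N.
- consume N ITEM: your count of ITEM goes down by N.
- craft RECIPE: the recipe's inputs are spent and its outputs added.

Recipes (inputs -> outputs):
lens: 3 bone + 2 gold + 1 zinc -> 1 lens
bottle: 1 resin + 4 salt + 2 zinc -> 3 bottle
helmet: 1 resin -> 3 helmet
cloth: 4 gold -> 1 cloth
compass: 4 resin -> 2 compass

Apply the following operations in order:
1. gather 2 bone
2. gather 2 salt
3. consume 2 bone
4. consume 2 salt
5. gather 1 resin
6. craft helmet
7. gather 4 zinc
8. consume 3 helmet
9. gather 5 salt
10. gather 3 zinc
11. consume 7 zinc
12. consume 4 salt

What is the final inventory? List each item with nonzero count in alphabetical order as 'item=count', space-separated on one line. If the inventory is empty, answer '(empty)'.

Answer: salt=1

Derivation:
After 1 (gather 2 bone): bone=2
After 2 (gather 2 salt): bone=2 salt=2
After 3 (consume 2 bone): salt=2
After 4 (consume 2 salt): (empty)
After 5 (gather 1 resin): resin=1
After 6 (craft helmet): helmet=3
After 7 (gather 4 zinc): helmet=3 zinc=4
After 8 (consume 3 helmet): zinc=4
After 9 (gather 5 salt): salt=5 zinc=4
After 10 (gather 3 zinc): salt=5 zinc=7
After 11 (consume 7 zinc): salt=5
After 12 (consume 4 salt): salt=1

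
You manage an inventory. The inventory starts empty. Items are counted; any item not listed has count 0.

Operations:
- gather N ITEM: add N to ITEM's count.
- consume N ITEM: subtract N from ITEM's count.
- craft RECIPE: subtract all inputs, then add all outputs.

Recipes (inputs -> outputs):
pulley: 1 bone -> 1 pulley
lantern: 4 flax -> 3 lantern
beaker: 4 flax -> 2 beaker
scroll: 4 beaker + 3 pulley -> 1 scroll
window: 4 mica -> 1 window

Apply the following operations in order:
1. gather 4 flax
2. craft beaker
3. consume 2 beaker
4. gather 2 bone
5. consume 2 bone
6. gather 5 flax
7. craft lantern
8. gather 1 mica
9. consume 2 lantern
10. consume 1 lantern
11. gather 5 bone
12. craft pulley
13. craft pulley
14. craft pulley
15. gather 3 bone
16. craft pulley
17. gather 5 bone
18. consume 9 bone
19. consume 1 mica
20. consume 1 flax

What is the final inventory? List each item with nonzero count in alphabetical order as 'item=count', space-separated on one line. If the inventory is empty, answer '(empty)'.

After 1 (gather 4 flax): flax=4
After 2 (craft beaker): beaker=2
After 3 (consume 2 beaker): (empty)
After 4 (gather 2 bone): bone=2
After 5 (consume 2 bone): (empty)
After 6 (gather 5 flax): flax=5
After 7 (craft lantern): flax=1 lantern=3
After 8 (gather 1 mica): flax=1 lantern=3 mica=1
After 9 (consume 2 lantern): flax=1 lantern=1 mica=1
After 10 (consume 1 lantern): flax=1 mica=1
After 11 (gather 5 bone): bone=5 flax=1 mica=1
After 12 (craft pulley): bone=4 flax=1 mica=1 pulley=1
After 13 (craft pulley): bone=3 flax=1 mica=1 pulley=2
After 14 (craft pulley): bone=2 flax=1 mica=1 pulley=3
After 15 (gather 3 bone): bone=5 flax=1 mica=1 pulley=3
After 16 (craft pulley): bone=4 flax=1 mica=1 pulley=4
After 17 (gather 5 bone): bone=9 flax=1 mica=1 pulley=4
After 18 (consume 9 bone): flax=1 mica=1 pulley=4
After 19 (consume 1 mica): flax=1 pulley=4
After 20 (consume 1 flax): pulley=4

Answer: pulley=4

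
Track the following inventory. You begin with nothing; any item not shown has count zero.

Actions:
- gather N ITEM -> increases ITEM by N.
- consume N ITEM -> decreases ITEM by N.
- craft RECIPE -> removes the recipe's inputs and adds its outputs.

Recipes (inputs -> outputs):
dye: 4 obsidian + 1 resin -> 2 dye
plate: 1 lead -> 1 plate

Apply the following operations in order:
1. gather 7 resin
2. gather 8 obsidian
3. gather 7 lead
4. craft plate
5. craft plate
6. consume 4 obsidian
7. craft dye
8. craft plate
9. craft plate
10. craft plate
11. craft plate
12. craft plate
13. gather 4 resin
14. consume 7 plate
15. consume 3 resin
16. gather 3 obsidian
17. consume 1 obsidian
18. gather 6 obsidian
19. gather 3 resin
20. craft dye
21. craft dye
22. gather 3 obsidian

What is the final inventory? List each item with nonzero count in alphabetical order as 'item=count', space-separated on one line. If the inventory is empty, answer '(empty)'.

Answer: dye=6 obsidian=3 resin=8

Derivation:
After 1 (gather 7 resin): resin=7
After 2 (gather 8 obsidian): obsidian=8 resin=7
After 3 (gather 7 lead): lead=7 obsidian=8 resin=7
After 4 (craft plate): lead=6 obsidian=8 plate=1 resin=7
After 5 (craft plate): lead=5 obsidian=8 plate=2 resin=7
After 6 (consume 4 obsidian): lead=5 obsidian=4 plate=2 resin=7
After 7 (craft dye): dye=2 lead=5 plate=2 resin=6
After 8 (craft plate): dye=2 lead=4 plate=3 resin=6
After 9 (craft plate): dye=2 lead=3 plate=4 resin=6
After 10 (craft plate): dye=2 lead=2 plate=5 resin=6
After 11 (craft plate): dye=2 lead=1 plate=6 resin=6
After 12 (craft plate): dye=2 plate=7 resin=6
After 13 (gather 4 resin): dye=2 plate=7 resin=10
After 14 (consume 7 plate): dye=2 resin=10
After 15 (consume 3 resin): dye=2 resin=7
After 16 (gather 3 obsidian): dye=2 obsidian=3 resin=7
After 17 (consume 1 obsidian): dye=2 obsidian=2 resin=7
After 18 (gather 6 obsidian): dye=2 obsidian=8 resin=7
After 19 (gather 3 resin): dye=2 obsidian=8 resin=10
After 20 (craft dye): dye=4 obsidian=4 resin=9
After 21 (craft dye): dye=6 resin=8
After 22 (gather 3 obsidian): dye=6 obsidian=3 resin=8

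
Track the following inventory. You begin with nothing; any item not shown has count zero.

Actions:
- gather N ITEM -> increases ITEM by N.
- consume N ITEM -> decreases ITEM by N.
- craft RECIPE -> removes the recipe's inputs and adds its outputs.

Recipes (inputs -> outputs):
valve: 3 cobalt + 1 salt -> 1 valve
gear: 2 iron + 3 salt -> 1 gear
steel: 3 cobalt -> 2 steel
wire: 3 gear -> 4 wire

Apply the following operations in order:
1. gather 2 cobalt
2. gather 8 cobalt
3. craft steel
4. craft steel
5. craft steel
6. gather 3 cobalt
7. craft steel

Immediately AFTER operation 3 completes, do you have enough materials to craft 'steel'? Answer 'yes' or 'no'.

Answer: yes

Derivation:
After 1 (gather 2 cobalt): cobalt=2
After 2 (gather 8 cobalt): cobalt=10
After 3 (craft steel): cobalt=7 steel=2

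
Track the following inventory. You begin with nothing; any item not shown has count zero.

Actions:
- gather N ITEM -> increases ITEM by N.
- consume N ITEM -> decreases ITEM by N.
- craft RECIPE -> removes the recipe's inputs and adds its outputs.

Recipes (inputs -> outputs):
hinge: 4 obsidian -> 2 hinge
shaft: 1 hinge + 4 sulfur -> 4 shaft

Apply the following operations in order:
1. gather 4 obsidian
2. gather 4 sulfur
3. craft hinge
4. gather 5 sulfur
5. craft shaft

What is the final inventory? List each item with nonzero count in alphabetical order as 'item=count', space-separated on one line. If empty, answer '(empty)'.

After 1 (gather 4 obsidian): obsidian=4
After 2 (gather 4 sulfur): obsidian=4 sulfur=4
After 3 (craft hinge): hinge=2 sulfur=4
After 4 (gather 5 sulfur): hinge=2 sulfur=9
After 5 (craft shaft): hinge=1 shaft=4 sulfur=5

Answer: hinge=1 shaft=4 sulfur=5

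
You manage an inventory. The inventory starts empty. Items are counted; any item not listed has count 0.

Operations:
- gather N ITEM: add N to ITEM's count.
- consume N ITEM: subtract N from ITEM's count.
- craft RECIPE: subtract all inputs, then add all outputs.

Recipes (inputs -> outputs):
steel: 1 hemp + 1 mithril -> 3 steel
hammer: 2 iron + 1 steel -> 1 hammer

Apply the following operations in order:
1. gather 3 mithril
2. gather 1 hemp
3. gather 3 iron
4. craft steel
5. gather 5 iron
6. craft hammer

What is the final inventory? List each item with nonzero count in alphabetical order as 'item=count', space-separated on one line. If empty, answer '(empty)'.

After 1 (gather 3 mithril): mithril=3
After 2 (gather 1 hemp): hemp=1 mithril=3
After 3 (gather 3 iron): hemp=1 iron=3 mithril=3
After 4 (craft steel): iron=3 mithril=2 steel=3
After 5 (gather 5 iron): iron=8 mithril=2 steel=3
After 6 (craft hammer): hammer=1 iron=6 mithril=2 steel=2

Answer: hammer=1 iron=6 mithril=2 steel=2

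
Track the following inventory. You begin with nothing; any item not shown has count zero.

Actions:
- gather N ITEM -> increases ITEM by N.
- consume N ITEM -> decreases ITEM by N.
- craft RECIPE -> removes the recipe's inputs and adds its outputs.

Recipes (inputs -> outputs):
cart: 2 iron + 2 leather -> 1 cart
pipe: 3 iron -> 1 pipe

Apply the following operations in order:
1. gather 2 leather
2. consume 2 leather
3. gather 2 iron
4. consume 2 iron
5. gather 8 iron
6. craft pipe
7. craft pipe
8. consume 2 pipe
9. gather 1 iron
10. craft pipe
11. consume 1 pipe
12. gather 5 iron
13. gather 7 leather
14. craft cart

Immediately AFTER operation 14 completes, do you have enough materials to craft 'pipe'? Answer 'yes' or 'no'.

Answer: yes

Derivation:
After 1 (gather 2 leather): leather=2
After 2 (consume 2 leather): (empty)
After 3 (gather 2 iron): iron=2
After 4 (consume 2 iron): (empty)
After 5 (gather 8 iron): iron=8
After 6 (craft pipe): iron=5 pipe=1
After 7 (craft pipe): iron=2 pipe=2
After 8 (consume 2 pipe): iron=2
After 9 (gather 1 iron): iron=3
After 10 (craft pipe): pipe=1
After 11 (consume 1 pipe): (empty)
After 12 (gather 5 iron): iron=5
After 13 (gather 7 leather): iron=5 leather=7
After 14 (craft cart): cart=1 iron=3 leather=5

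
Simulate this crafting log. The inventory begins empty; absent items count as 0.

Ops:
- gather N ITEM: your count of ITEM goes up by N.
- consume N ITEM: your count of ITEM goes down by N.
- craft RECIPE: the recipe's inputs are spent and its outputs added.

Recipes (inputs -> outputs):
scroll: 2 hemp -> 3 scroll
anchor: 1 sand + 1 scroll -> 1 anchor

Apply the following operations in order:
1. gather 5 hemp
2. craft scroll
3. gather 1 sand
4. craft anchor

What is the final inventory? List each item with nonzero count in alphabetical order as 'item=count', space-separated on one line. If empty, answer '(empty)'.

Answer: anchor=1 hemp=3 scroll=2

Derivation:
After 1 (gather 5 hemp): hemp=5
After 2 (craft scroll): hemp=3 scroll=3
After 3 (gather 1 sand): hemp=3 sand=1 scroll=3
After 4 (craft anchor): anchor=1 hemp=3 scroll=2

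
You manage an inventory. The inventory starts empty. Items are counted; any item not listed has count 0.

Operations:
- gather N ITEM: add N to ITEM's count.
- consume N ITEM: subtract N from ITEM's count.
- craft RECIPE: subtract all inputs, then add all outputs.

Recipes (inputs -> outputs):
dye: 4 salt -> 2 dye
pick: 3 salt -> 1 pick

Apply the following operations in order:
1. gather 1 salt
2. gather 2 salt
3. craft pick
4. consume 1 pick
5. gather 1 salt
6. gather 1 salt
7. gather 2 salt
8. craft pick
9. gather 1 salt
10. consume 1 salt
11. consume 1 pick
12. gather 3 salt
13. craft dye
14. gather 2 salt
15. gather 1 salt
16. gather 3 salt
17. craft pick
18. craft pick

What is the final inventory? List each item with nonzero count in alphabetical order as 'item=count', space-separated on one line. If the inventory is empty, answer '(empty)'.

Answer: dye=2 pick=2

Derivation:
After 1 (gather 1 salt): salt=1
After 2 (gather 2 salt): salt=3
After 3 (craft pick): pick=1
After 4 (consume 1 pick): (empty)
After 5 (gather 1 salt): salt=1
After 6 (gather 1 salt): salt=2
After 7 (gather 2 salt): salt=4
After 8 (craft pick): pick=1 salt=1
After 9 (gather 1 salt): pick=1 salt=2
After 10 (consume 1 salt): pick=1 salt=1
After 11 (consume 1 pick): salt=1
After 12 (gather 3 salt): salt=4
After 13 (craft dye): dye=2
After 14 (gather 2 salt): dye=2 salt=2
After 15 (gather 1 salt): dye=2 salt=3
After 16 (gather 3 salt): dye=2 salt=6
After 17 (craft pick): dye=2 pick=1 salt=3
After 18 (craft pick): dye=2 pick=2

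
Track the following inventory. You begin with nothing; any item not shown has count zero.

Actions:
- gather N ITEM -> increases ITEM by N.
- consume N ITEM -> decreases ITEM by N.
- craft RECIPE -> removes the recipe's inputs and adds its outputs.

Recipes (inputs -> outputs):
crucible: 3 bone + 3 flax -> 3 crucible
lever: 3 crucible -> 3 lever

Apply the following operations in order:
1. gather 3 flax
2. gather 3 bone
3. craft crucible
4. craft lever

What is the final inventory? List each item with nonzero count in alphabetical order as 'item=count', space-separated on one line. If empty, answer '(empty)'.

Answer: lever=3

Derivation:
After 1 (gather 3 flax): flax=3
After 2 (gather 3 bone): bone=3 flax=3
After 3 (craft crucible): crucible=3
After 4 (craft lever): lever=3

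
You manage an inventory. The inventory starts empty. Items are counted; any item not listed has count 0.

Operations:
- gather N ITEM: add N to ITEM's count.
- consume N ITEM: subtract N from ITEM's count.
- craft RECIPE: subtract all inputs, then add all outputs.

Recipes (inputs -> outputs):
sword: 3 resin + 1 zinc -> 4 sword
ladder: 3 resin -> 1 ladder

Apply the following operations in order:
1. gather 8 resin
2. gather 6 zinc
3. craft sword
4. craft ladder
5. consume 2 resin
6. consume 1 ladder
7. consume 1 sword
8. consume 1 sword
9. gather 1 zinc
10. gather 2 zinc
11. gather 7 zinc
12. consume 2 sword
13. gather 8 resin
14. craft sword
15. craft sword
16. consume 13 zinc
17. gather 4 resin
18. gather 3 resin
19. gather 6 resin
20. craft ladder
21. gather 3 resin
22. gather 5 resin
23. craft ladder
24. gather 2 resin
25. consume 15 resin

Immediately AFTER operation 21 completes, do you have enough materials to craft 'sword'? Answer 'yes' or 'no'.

Answer: no

Derivation:
After 1 (gather 8 resin): resin=8
After 2 (gather 6 zinc): resin=8 zinc=6
After 3 (craft sword): resin=5 sword=4 zinc=5
After 4 (craft ladder): ladder=1 resin=2 sword=4 zinc=5
After 5 (consume 2 resin): ladder=1 sword=4 zinc=5
After 6 (consume 1 ladder): sword=4 zinc=5
After 7 (consume 1 sword): sword=3 zinc=5
After 8 (consume 1 sword): sword=2 zinc=5
After 9 (gather 1 zinc): sword=2 zinc=6
After 10 (gather 2 zinc): sword=2 zinc=8
After 11 (gather 7 zinc): sword=2 zinc=15
After 12 (consume 2 sword): zinc=15
After 13 (gather 8 resin): resin=8 zinc=15
After 14 (craft sword): resin=5 sword=4 zinc=14
After 15 (craft sword): resin=2 sword=8 zinc=13
After 16 (consume 13 zinc): resin=2 sword=8
After 17 (gather 4 resin): resin=6 sword=8
After 18 (gather 3 resin): resin=9 sword=8
After 19 (gather 6 resin): resin=15 sword=8
After 20 (craft ladder): ladder=1 resin=12 sword=8
After 21 (gather 3 resin): ladder=1 resin=15 sword=8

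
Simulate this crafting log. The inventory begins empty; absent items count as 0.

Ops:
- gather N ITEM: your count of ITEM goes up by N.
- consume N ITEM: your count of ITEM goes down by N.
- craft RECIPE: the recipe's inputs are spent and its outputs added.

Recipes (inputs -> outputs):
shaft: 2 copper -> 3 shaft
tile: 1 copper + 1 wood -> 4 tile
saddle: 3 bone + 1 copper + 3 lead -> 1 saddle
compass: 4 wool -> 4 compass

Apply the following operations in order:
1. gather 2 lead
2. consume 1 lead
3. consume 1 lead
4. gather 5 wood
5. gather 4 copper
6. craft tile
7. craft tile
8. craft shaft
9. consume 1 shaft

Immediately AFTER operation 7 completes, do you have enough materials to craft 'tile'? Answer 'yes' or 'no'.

After 1 (gather 2 lead): lead=2
After 2 (consume 1 lead): lead=1
After 3 (consume 1 lead): (empty)
After 4 (gather 5 wood): wood=5
After 5 (gather 4 copper): copper=4 wood=5
After 6 (craft tile): copper=3 tile=4 wood=4
After 7 (craft tile): copper=2 tile=8 wood=3

Answer: yes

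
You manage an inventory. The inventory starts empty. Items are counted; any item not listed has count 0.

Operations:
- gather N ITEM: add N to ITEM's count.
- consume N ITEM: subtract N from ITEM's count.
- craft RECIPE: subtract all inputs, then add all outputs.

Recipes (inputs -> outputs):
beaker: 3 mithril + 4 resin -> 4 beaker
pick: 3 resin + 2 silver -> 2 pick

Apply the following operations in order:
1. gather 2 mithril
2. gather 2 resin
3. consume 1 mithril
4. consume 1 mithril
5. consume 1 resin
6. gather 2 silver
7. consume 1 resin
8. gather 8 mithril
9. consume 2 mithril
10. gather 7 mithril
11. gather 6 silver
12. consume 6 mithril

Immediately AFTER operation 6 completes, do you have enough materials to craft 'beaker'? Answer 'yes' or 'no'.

Answer: no

Derivation:
After 1 (gather 2 mithril): mithril=2
After 2 (gather 2 resin): mithril=2 resin=2
After 3 (consume 1 mithril): mithril=1 resin=2
After 4 (consume 1 mithril): resin=2
After 5 (consume 1 resin): resin=1
After 6 (gather 2 silver): resin=1 silver=2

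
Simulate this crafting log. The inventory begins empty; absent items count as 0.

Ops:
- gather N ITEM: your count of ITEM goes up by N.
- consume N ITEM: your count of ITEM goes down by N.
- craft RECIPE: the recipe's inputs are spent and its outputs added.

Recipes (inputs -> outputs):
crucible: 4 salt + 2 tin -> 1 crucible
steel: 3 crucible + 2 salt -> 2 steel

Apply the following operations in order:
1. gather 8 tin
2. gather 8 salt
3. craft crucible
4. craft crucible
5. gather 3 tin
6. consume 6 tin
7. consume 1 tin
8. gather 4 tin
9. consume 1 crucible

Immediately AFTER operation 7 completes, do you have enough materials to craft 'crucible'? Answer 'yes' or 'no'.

After 1 (gather 8 tin): tin=8
After 2 (gather 8 salt): salt=8 tin=8
After 3 (craft crucible): crucible=1 salt=4 tin=6
After 4 (craft crucible): crucible=2 tin=4
After 5 (gather 3 tin): crucible=2 tin=7
After 6 (consume 6 tin): crucible=2 tin=1
After 7 (consume 1 tin): crucible=2

Answer: no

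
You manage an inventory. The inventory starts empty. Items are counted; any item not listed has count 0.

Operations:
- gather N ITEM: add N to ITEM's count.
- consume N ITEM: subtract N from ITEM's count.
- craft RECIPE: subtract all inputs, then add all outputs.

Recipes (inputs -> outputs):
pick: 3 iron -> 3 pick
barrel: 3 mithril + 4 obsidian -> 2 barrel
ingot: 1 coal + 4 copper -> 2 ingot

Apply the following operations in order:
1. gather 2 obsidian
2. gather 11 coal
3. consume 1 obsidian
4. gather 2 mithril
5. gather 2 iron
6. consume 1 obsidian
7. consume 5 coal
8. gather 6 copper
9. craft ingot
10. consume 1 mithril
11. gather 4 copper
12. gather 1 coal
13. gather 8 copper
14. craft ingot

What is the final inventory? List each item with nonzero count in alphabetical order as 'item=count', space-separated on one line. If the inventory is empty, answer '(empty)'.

After 1 (gather 2 obsidian): obsidian=2
After 2 (gather 11 coal): coal=11 obsidian=2
After 3 (consume 1 obsidian): coal=11 obsidian=1
After 4 (gather 2 mithril): coal=11 mithril=2 obsidian=1
After 5 (gather 2 iron): coal=11 iron=2 mithril=2 obsidian=1
After 6 (consume 1 obsidian): coal=11 iron=2 mithril=2
After 7 (consume 5 coal): coal=6 iron=2 mithril=2
After 8 (gather 6 copper): coal=6 copper=6 iron=2 mithril=2
After 9 (craft ingot): coal=5 copper=2 ingot=2 iron=2 mithril=2
After 10 (consume 1 mithril): coal=5 copper=2 ingot=2 iron=2 mithril=1
After 11 (gather 4 copper): coal=5 copper=6 ingot=2 iron=2 mithril=1
After 12 (gather 1 coal): coal=6 copper=6 ingot=2 iron=2 mithril=1
After 13 (gather 8 copper): coal=6 copper=14 ingot=2 iron=2 mithril=1
After 14 (craft ingot): coal=5 copper=10 ingot=4 iron=2 mithril=1

Answer: coal=5 copper=10 ingot=4 iron=2 mithril=1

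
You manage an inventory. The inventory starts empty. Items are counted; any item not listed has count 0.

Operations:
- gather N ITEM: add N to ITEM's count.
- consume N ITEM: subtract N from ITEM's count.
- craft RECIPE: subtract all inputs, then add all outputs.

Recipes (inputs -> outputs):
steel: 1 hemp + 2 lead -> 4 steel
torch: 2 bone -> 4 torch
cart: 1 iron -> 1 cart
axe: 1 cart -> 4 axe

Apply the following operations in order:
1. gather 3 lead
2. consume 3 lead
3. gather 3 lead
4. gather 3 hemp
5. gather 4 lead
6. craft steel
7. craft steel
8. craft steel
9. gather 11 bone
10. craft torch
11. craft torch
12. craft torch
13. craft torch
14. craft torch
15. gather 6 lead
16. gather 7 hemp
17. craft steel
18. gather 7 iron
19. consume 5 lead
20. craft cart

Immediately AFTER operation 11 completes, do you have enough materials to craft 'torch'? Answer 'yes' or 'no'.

After 1 (gather 3 lead): lead=3
After 2 (consume 3 lead): (empty)
After 3 (gather 3 lead): lead=3
After 4 (gather 3 hemp): hemp=3 lead=3
After 5 (gather 4 lead): hemp=3 lead=7
After 6 (craft steel): hemp=2 lead=5 steel=4
After 7 (craft steel): hemp=1 lead=3 steel=8
After 8 (craft steel): lead=1 steel=12
After 9 (gather 11 bone): bone=11 lead=1 steel=12
After 10 (craft torch): bone=9 lead=1 steel=12 torch=4
After 11 (craft torch): bone=7 lead=1 steel=12 torch=8

Answer: yes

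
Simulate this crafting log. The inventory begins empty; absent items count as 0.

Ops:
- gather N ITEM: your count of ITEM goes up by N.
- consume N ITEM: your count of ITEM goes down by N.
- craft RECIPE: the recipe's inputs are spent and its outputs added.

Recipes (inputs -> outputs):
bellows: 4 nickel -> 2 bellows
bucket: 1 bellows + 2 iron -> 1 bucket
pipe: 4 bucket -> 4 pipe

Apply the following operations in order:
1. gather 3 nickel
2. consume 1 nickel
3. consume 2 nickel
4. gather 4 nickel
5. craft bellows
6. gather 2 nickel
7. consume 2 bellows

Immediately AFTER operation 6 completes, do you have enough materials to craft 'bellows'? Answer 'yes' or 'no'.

Answer: no

Derivation:
After 1 (gather 3 nickel): nickel=3
After 2 (consume 1 nickel): nickel=2
After 3 (consume 2 nickel): (empty)
After 4 (gather 4 nickel): nickel=4
After 5 (craft bellows): bellows=2
After 6 (gather 2 nickel): bellows=2 nickel=2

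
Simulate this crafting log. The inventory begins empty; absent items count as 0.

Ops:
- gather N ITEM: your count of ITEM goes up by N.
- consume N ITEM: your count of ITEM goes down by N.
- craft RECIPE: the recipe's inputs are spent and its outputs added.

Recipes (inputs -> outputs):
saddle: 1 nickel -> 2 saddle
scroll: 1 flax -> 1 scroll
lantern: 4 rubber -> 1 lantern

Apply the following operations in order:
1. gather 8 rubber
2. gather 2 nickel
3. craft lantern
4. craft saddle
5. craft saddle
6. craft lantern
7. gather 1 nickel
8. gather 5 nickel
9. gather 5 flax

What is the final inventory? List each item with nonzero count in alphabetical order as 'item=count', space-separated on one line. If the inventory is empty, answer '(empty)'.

After 1 (gather 8 rubber): rubber=8
After 2 (gather 2 nickel): nickel=2 rubber=8
After 3 (craft lantern): lantern=1 nickel=2 rubber=4
After 4 (craft saddle): lantern=1 nickel=1 rubber=4 saddle=2
After 5 (craft saddle): lantern=1 rubber=4 saddle=4
After 6 (craft lantern): lantern=2 saddle=4
After 7 (gather 1 nickel): lantern=2 nickel=1 saddle=4
After 8 (gather 5 nickel): lantern=2 nickel=6 saddle=4
After 9 (gather 5 flax): flax=5 lantern=2 nickel=6 saddle=4

Answer: flax=5 lantern=2 nickel=6 saddle=4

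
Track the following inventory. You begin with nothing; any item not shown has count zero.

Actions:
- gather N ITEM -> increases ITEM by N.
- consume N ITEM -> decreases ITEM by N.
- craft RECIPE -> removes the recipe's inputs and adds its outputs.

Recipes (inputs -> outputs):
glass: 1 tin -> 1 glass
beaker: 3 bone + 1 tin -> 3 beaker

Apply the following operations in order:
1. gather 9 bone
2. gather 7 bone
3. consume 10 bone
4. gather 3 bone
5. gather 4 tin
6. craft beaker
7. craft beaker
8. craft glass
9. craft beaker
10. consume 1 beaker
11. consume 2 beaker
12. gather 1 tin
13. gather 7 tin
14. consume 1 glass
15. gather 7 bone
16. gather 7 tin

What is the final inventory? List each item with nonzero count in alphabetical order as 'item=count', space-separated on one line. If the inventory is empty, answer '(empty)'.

Answer: beaker=6 bone=7 tin=15

Derivation:
After 1 (gather 9 bone): bone=9
After 2 (gather 7 bone): bone=16
After 3 (consume 10 bone): bone=6
After 4 (gather 3 bone): bone=9
After 5 (gather 4 tin): bone=9 tin=4
After 6 (craft beaker): beaker=3 bone=6 tin=3
After 7 (craft beaker): beaker=6 bone=3 tin=2
After 8 (craft glass): beaker=6 bone=3 glass=1 tin=1
After 9 (craft beaker): beaker=9 glass=1
After 10 (consume 1 beaker): beaker=8 glass=1
After 11 (consume 2 beaker): beaker=6 glass=1
After 12 (gather 1 tin): beaker=6 glass=1 tin=1
After 13 (gather 7 tin): beaker=6 glass=1 tin=8
After 14 (consume 1 glass): beaker=6 tin=8
After 15 (gather 7 bone): beaker=6 bone=7 tin=8
After 16 (gather 7 tin): beaker=6 bone=7 tin=15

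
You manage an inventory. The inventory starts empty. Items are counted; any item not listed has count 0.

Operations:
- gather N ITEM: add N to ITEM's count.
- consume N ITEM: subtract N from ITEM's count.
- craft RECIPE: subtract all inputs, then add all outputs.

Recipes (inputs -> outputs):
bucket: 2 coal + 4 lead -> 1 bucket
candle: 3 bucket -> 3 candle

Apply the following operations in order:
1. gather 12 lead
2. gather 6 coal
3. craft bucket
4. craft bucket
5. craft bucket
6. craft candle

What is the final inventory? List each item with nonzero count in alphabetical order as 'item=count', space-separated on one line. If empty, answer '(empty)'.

After 1 (gather 12 lead): lead=12
After 2 (gather 6 coal): coal=6 lead=12
After 3 (craft bucket): bucket=1 coal=4 lead=8
After 4 (craft bucket): bucket=2 coal=2 lead=4
After 5 (craft bucket): bucket=3
After 6 (craft candle): candle=3

Answer: candle=3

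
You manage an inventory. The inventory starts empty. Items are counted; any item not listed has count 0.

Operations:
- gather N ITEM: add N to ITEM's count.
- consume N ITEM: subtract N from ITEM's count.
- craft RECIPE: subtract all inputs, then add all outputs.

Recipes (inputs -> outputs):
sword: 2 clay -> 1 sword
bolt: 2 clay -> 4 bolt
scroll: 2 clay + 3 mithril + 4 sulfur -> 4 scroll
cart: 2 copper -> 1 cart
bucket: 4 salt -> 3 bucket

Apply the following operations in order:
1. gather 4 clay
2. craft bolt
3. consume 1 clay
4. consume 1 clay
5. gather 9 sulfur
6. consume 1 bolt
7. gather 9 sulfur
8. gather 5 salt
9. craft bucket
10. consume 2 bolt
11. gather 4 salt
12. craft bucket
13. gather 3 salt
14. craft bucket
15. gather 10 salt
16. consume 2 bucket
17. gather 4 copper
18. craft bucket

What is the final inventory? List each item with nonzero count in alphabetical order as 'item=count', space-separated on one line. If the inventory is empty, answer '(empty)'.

Answer: bolt=1 bucket=10 copper=4 salt=6 sulfur=18

Derivation:
After 1 (gather 4 clay): clay=4
After 2 (craft bolt): bolt=4 clay=2
After 3 (consume 1 clay): bolt=4 clay=1
After 4 (consume 1 clay): bolt=4
After 5 (gather 9 sulfur): bolt=4 sulfur=9
After 6 (consume 1 bolt): bolt=3 sulfur=9
After 7 (gather 9 sulfur): bolt=3 sulfur=18
After 8 (gather 5 salt): bolt=3 salt=5 sulfur=18
After 9 (craft bucket): bolt=3 bucket=3 salt=1 sulfur=18
After 10 (consume 2 bolt): bolt=1 bucket=3 salt=1 sulfur=18
After 11 (gather 4 salt): bolt=1 bucket=3 salt=5 sulfur=18
After 12 (craft bucket): bolt=1 bucket=6 salt=1 sulfur=18
After 13 (gather 3 salt): bolt=1 bucket=6 salt=4 sulfur=18
After 14 (craft bucket): bolt=1 bucket=9 sulfur=18
After 15 (gather 10 salt): bolt=1 bucket=9 salt=10 sulfur=18
After 16 (consume 2 bucket): bolt=1 bucket=7 salt=10 sulfur=18
After 17 (gather 4 copper): bolt=1 bucket=7 copper=4 salt=10 sulfur=18
After 18 (craft bucket): bolt=1 bucket=10 copper=4 salt=6 sulfur=18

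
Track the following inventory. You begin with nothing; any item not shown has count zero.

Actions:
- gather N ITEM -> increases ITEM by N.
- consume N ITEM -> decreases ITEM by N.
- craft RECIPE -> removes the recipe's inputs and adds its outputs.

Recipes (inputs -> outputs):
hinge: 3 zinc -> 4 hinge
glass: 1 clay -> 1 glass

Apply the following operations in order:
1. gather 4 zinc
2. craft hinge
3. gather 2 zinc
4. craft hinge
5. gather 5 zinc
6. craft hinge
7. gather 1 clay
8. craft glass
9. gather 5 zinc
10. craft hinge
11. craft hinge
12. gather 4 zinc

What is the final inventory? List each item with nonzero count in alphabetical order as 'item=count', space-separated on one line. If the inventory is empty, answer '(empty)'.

Answer: glass=1 hinge=20 zinc=5

Derivation:
After 1 (gather 4 zinc): zinc=4
After 2 (craft hinge): hinge=4 zinc=1
After 3 (gather 2 zinc): hinge=4 zinc=3
After 4 (craft hinge): hinge=8
After 5 (gather 5 zinc): hinge=8 zinc=5
After 6 (craft hinge): hinge=12 zinc=2
After 7 (gather 1 clay): clay=1 hinge=12 zinc=2
After 8 (craft glass): glass=1 hinge=12 zinc=2
After 9 (gather 5 zinc): glass=1 hinge=12 zinc=7
After 10 (craft hinge): glass=1 hinge=16 zinc=4
After 11 (craft hinge): glass=1 hinge=20 zinc=1
After 12 (gather 4 zinc): glass=1 hinge=20 zinc=5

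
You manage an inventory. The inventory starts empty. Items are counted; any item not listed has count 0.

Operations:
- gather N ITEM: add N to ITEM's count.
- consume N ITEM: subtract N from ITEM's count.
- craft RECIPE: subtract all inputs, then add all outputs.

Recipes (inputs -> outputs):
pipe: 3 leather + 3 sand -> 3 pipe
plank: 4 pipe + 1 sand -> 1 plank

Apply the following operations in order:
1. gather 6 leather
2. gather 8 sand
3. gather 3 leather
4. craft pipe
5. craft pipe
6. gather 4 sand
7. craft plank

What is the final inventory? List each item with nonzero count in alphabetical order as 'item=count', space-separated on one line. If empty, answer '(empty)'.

Answer: leather=3 pipe=2 plank=1 sand=5

Derivation:
After 1 (gather 6 leather): leather=6
After 2 (gather 8 sand): leather=6 sand=8
After 3 (gather 3 leather): leather=9 sand=8
After 4 (craft pipe): leather=6 pipe=3 sand=5
After 5 (craft pipe): leather=3 pipe=6 sand=2
After 6 (gather 4 sand): leather=3 pipe=6 sand=6
After 7 (craft plank): leather=3 pipe=2 plank=1 sand=5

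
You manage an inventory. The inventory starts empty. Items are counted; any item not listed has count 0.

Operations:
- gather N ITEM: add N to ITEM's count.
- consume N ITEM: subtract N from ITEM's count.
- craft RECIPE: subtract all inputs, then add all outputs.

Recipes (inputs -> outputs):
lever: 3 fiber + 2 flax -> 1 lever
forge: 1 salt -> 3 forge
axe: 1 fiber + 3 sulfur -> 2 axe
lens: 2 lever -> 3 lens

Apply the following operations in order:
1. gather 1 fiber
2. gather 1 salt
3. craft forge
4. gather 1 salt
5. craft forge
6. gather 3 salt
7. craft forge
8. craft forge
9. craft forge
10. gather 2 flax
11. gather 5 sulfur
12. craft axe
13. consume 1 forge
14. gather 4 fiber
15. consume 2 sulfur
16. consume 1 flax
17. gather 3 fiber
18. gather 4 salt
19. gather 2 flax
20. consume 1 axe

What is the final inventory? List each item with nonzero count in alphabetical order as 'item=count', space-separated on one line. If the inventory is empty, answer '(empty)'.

After 1 (gather 1 fiber): fiber=1
After 2 (gather 1 salt): fiber=1 salt=1
After 3 (craft forge): fiber=1 forge=3
After 4 (gather 1 salt): fiber=1 forge=3 salt=1
After 5 (craft forge): fiber=1 forge=6
After 6 (gather 3 salt): fiber=1 forge=6 salt=3
After 7 (craft forge): fiber=1 forge=9 salt=2
After 8 (craft forge): fiber=1 forge=12 salt=1
After 9 (craft forge): fiber=1 forge=15
After 10 (gather 2 flax): fiber=1 flax=2 forge=15
After 11 (gather 5 sulfur): fiber=1 flax=2 forge=15 sulfur=5
After 12 (craft axe): axe=2 flax=2 forge=15 sulfur=2
After 13 (consume 1 forge): axe=2 flax=2 forge=14 sulfur=2
After 14 (gather 4 fiber): axe=2 fiber=4 flax=2 forge=14 sulfur=2
After 15 (consume 2 sulfur): axe=2 fiber=4 flax=2 forge=14
After 16 (consume 1 flax): axe=2 fiber=4 flax=1 forge=14
After 17 (gather 3 fiber): axe=2 fiber=7 flax=1 forge=14
After 18 (gather 4 salt): axe=2 fiber=7 flax=1 forge=14 salt=4
After 19 (gather 2 flax): axe=2 fiber=7 flax=3 forge=14 salt=4
After 20 (consume 1 axe): axe=1 fiber=7 flax=3 forge=14 salt=4

Answer: axe=1 fiber=7 flax=3 forge=14 salt=4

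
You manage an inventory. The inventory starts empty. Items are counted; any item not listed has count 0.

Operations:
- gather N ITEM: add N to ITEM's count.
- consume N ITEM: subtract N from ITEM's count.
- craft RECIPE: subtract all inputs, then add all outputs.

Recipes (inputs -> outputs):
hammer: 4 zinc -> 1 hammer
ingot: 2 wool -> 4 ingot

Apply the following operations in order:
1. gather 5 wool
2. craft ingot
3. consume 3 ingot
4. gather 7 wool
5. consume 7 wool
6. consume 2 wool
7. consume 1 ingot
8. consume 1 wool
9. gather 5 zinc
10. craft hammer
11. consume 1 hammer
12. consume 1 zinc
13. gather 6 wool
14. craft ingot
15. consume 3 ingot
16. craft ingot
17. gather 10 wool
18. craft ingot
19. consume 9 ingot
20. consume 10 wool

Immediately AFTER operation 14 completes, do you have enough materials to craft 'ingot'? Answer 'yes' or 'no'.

Answer: yes

Derivation:
After 1 (gather 5 wool): wool=5
After 2 (craft ingot): ingot=4 wool=3
After 3 (consume 3 ingot): ingot=1 wool=3
After 4 (gather 7 wool): ingot=1 wool=10
After 5 (consume 7 wool): ingot=1 wool=3
After 6 (consume 2 wool): ingot=1 wool=1
After 7 (consume 1 ingot): wool=1
After 8 (consume 1 wool): (empty)
After 9 (gather 5 zinc): zinc=5
After 10 (craft hammer): hammer=1 zinc=1
After 11 (consume 1 hammer): zinc=1
After 12 (consume 1 zinc): (empty)
After 13 (gather 6 wool): wool=6
After 14 (craft ingot): ingot=4 wool=4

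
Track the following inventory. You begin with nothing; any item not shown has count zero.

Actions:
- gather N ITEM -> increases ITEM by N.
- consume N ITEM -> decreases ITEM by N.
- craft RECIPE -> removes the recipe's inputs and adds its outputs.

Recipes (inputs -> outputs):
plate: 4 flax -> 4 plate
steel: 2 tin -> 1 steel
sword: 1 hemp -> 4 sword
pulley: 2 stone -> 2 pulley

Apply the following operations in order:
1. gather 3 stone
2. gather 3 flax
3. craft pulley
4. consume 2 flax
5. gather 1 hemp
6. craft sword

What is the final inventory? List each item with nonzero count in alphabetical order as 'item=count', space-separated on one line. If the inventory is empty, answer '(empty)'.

After 1 (gather 3 stone): stone=3
After 2 (gather 3 flax): flax=3 stone=3
After 3 (craft pulley): flax=3 pulley=2 stone=1
After 4 (consume 2 flax): flax=1 pulley=2 stone=1
After 5 (gather 1 hemp): flax=1 hemp=1 pulley=2 stone=1
After 6 (craft sword): flax=1 pulley=2 stone=1 sword=4

Answer: flax=1 pulley=2 stone=1 sword=4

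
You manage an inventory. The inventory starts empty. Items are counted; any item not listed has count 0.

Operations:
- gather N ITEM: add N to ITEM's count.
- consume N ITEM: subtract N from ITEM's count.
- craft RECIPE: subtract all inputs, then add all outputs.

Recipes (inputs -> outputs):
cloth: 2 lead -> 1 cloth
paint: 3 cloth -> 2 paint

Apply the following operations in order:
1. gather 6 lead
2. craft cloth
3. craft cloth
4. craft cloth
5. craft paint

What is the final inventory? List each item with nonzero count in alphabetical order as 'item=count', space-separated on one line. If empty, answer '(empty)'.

After 1 (gather 6 lead): lead=6
After 2 (craft cloth): cloth=1 lead=4
After 3 (craft cloth): cloth=2 lead=2
After 4 (craft cloth): cloth=3
After 5 (craft paint): paint=2

Answer: paint=2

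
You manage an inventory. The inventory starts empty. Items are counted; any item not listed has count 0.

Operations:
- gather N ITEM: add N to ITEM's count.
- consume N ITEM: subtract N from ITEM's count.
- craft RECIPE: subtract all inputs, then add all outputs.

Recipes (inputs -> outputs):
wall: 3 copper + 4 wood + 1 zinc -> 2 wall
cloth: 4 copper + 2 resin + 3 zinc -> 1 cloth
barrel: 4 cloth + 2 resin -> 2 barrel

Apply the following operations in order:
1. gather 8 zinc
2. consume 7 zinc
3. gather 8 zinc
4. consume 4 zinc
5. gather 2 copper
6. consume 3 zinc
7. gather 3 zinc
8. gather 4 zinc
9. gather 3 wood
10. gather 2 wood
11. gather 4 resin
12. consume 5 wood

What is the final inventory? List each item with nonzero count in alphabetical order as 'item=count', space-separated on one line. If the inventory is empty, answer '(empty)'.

Answer: copper=2 resin=4 zinc=9

Derivation:
After 1 (gather 8 zinc): zinc=8
After 2 (consume 7 zinc): zinc=1
After 3 (gather 8 zinc): zinc=9
After 4 (consume 4 zinc): zinc=5
After 5 (gather 2 copper): copper=2 zinc=5
After 6 (consume 3 zinc): copper=2 zinc=2
After 7 (gather 3 zinc): copper=2 zinc=5
After 8 (gather 4 zinc): copper=2 zinc=9
After 9 (gather 3 wood): copper=2 wood=3 zinc=9
After 10 (gather 2 wood): copper=2 wood=5 zinc=9
After 11 (gather 4 resin): copper=2 resin=4 wood=5 zinc=9
After 12 (consume 5 wood): copper=2 resin=4 zinc=9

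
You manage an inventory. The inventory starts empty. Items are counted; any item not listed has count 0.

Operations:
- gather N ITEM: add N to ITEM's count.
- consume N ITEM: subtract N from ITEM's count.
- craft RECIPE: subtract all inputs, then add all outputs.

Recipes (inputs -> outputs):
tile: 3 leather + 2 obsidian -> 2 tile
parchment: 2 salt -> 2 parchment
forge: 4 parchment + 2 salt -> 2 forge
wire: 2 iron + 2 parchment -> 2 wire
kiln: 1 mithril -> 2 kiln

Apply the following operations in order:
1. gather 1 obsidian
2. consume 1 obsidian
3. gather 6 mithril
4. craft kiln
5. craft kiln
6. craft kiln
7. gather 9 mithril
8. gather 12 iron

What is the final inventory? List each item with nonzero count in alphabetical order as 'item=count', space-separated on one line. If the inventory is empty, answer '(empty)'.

After 1 (gather 1 obsidian): obsidian=1
After 2 (consume 1 obsidian): (empty)
After 3 (gather 6 mithril): mithril=6
After 4 (craft kiln): kiln=2 mithril=5
After 5 (craft kiln): kiln=4 mithril=4
After 6 (craft kiln): kiln=6 mithril=3
After 7 (gather 9 mithril): kiln=6 mithril=12
After 8 (gather 12 iron): iron=12 kiln=6 mithril=12

Answer: iron=12 kiln=6 mithril=12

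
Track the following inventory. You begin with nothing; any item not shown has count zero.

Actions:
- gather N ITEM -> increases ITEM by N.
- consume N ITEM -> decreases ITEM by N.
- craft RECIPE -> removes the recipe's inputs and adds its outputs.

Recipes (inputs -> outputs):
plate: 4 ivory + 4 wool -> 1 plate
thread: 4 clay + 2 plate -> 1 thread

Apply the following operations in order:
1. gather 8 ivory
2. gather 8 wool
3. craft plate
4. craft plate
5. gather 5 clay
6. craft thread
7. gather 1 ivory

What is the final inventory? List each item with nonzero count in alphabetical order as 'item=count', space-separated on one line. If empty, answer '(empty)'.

After 1 (gather 8 ivory): ivory=8
After 2 (gather 8 wool): ivory=8 wool=8
After 3 (craft plate): ivory=4 plate=1 wool=4
After 4 (craft plate): plate=2
After 5 (gather 5 clay): clay=5 plate=2
After 6 (craft thread): clay=1 thread=1
After 7 (gather 1 ivory): clay=1 ivory=1 thread=1

Answer: clay=1 ivory=1 thread=1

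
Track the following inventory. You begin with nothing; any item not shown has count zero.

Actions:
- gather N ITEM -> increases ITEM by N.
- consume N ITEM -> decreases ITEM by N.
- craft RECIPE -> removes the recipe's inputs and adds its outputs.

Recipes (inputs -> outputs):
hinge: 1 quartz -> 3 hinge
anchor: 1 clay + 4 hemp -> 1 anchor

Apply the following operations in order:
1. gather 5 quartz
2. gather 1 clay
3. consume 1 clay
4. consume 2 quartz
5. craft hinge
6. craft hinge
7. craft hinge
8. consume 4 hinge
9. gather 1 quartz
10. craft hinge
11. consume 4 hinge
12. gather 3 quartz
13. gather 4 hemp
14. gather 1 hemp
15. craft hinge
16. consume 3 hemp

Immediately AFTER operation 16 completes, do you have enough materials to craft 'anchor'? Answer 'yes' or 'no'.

Answer: no

Derivation:
After 1 (gather 5 quartz): quartz=5
After 2 (gather 1 clay): clay=1 quartz=5
After 3 (consume 1 clay): quartz=5
After 4 (consume 2 quartz): quartz=3
After 5 (craft hinge): hinge=3 quartz=2
After 6 (craft hinge): hinge=6 quartz=1
After 7 (craft hinge): hinge=9
After 8 (consume 4 hinge): hinge=5
After 9 (gather 1 quartz): hinge=5 quartz=1
After 10 (craft hinge): hinge=8
After 11 (consume 4 hinge): hinge=4
After 12 (gather 3 quartz): hinge=4 quartz=3
After 13 (gather 4 hemp): hemp=4 hinge=4 quartz=3
After 14 (gather 1 hemp): hemp=5 hinge=4 quartz=3
After 15 (craft hinge): hemp=5 hinge=7 quartz=2
After 16 (consume 3 hemp): hemp=2 hinge=7 quartz=2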